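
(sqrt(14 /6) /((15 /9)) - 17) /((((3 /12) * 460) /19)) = -323 /115+19 * sqrt(21) /575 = -2.66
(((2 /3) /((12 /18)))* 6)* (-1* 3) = -18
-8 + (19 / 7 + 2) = -23 / 7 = -3.29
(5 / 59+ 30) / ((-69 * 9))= -1775 / 36639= -0.05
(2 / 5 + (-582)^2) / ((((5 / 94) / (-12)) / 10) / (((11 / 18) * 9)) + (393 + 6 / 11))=21014461776 / 24415555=860.70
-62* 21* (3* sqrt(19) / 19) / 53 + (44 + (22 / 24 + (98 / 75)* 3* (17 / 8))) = 7987 / 150 - 3906* sqrt(19) / 1007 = 36.34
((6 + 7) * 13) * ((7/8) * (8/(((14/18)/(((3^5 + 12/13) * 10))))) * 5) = 18550350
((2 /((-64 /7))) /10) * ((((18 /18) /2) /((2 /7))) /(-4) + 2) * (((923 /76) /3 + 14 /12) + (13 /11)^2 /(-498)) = -139238225 /781586432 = -0.18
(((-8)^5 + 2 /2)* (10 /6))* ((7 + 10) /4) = -2785195 /12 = -232099.58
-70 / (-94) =35 / 47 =0.74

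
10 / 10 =1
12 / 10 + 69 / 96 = 307 / 160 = 1.92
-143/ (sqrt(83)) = -15.70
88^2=7744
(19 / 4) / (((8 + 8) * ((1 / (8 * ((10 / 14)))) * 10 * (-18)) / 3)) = -19 / 672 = -0.03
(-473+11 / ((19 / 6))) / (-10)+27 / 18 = 4603 / 95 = 48.45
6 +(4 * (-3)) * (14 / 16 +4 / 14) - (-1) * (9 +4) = 71 / 14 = 5.07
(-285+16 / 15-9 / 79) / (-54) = 168298 / 31995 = 5.26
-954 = -954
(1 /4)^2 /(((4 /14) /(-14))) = -49 /16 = -3.06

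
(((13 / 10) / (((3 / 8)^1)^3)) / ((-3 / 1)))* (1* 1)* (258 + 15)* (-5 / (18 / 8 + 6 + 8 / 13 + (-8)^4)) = 15748096 / 5763231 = 2.73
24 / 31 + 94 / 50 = 2057 / 775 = 2.65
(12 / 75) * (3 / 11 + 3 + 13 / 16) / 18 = 719 / 19800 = 0.04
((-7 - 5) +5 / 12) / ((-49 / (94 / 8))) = 6533 / 2352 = 2.78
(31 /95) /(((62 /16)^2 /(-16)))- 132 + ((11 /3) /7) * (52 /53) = -432122792 /3277785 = -131.83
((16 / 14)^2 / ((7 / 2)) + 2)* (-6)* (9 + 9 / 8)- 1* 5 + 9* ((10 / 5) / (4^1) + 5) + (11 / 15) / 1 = -509032 / 5145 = -98.94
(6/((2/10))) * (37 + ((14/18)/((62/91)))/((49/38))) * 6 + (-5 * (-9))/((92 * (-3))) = 19448335/2852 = 6819.19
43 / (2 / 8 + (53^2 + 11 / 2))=0.02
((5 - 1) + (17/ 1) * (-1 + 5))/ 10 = 36/ 5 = 7.20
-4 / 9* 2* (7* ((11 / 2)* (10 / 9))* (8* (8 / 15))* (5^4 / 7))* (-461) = 1622720000 / 243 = 6677860.08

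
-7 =-7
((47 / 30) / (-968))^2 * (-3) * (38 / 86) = -0.00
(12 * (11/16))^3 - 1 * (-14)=36833/64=575.52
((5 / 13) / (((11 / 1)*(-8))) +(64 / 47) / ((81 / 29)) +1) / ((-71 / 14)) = -45216059 / 154609884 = -0.29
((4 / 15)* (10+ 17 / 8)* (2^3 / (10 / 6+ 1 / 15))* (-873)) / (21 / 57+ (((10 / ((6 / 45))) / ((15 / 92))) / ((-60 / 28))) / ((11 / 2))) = 106189974 / 315133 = 336.97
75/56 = 1.34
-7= -7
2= 2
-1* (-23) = 23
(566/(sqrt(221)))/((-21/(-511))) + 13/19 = 13/19 + 41318 * sqrt(221)/663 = 927.13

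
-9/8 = -1.12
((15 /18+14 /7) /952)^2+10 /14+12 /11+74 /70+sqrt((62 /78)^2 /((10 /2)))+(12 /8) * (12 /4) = 7.72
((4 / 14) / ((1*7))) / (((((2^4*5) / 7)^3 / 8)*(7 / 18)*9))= 1 / 16000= 0.00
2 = 2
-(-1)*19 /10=19 /10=1.90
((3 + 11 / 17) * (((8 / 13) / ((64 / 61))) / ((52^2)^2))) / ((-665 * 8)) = -1891 / 34385652654080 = -0.00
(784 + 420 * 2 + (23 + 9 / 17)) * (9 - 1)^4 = 114720768 / 17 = 6748280.47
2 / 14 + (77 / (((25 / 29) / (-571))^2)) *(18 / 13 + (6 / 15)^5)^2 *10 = 949143958698738854133 / 1444091796875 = 657260127.61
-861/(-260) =861/260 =3.31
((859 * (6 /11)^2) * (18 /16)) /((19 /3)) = 208737 /4598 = 45.40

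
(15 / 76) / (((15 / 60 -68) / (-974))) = 14610 / 5149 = 2.84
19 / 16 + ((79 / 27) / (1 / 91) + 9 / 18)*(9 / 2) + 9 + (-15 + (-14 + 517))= 81533 / 48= 1698.60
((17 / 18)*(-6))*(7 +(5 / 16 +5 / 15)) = -6239 / 144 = -43.33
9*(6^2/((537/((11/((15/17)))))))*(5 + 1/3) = 35904/895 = 40.12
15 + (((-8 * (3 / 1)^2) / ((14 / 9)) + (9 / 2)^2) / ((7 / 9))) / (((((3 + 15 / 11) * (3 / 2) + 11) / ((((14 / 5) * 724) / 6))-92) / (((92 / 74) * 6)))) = 23519577561 / 1327613539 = 17.72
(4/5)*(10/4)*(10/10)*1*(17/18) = 17/9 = 1.89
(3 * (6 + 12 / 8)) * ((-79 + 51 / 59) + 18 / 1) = -1353.05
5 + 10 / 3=25 / 3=8.33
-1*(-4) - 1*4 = 0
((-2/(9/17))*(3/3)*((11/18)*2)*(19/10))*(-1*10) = 7106/81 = 87.73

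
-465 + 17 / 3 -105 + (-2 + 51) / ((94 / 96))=-72515 / 141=-514.29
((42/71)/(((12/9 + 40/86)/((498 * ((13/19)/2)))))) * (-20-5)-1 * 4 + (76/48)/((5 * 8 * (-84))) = -2216106494179/1577358720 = -1404.95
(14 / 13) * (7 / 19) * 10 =980 / 247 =3.97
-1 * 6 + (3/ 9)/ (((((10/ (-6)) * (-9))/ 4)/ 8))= -238/ 45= -5.29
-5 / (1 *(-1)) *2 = 10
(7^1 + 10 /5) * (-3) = -27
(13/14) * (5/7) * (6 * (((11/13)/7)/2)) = 165/686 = 0.24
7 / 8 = 0.88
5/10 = 1/2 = 0.50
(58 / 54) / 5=29 / 135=0.21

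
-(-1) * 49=49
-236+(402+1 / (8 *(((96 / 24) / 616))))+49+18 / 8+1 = 475 / 2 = 237.50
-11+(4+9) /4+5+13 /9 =-47 /36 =-1.31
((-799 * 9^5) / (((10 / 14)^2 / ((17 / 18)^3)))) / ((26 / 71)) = -1106198311113 / 5200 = -212730444.44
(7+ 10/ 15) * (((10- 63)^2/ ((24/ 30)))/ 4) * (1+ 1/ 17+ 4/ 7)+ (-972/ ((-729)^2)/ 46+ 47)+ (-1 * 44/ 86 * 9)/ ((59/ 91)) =1337745822897749/ 121488182424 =11011.32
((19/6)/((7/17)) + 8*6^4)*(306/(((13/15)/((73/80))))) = 4867215651/1456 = 3342867.89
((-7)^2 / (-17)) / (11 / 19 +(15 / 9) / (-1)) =2793 / 1054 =2.65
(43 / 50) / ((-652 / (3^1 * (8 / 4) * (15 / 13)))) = -387 / 42380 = -0.01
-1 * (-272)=272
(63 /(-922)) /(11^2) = -63 /111562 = -0.00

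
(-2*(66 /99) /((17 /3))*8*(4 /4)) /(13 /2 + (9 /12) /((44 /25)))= -5632 /20723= -0.27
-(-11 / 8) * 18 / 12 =33 / 16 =2.06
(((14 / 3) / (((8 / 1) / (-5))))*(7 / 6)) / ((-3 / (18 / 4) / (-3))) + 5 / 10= -237 / 16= -14.81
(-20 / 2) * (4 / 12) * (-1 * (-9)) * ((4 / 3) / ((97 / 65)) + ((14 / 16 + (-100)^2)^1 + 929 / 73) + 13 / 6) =-8511357325 / 28324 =-300499.83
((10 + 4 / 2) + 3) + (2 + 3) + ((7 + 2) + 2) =31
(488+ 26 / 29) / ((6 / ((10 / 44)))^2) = 59075 / 84216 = 0.70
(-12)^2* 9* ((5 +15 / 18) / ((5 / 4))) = 6048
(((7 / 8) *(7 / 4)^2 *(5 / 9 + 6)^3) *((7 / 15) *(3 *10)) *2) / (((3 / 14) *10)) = 3451804853 / 349920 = 9864.55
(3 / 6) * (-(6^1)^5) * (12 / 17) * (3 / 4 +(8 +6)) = -688176 / 17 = -40480.94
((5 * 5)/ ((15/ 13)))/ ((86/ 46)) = 1495/ 129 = 11.59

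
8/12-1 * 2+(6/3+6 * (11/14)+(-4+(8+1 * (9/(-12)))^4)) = 14860325/5376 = 2764.20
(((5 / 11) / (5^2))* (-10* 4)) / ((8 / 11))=-1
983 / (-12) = -983 / 12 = -81.92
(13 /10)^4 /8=28561 /80000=0.36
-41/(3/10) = -410/3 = -136.67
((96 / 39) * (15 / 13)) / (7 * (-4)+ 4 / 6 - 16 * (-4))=144 / 1859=0.08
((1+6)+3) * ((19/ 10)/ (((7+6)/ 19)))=361/ 13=27.77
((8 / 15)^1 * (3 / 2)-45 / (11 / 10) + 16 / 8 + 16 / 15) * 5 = -6112 / 33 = -185.21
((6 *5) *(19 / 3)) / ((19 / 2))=20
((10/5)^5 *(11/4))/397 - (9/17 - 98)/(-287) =-228477/1936963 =-0.12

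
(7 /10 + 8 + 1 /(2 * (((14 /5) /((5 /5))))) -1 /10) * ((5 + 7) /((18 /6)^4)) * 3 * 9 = 1229 /35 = 35.11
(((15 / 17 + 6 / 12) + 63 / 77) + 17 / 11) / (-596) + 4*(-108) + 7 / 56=-48134033 / 111452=-431.88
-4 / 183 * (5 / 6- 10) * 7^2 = 5390 / 549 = 9.82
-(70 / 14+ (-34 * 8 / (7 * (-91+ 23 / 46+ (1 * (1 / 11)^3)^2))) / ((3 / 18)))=-17005213969 / 2244567773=-7.58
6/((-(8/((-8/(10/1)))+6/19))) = 57/92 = 0.62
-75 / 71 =-1.06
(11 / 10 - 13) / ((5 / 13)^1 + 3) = -1547 / 440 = -3.52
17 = 17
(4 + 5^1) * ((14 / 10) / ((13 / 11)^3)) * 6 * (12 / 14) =39.26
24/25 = 0.96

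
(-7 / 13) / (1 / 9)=-4.85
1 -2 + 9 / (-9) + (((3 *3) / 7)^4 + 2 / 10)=11196 / 12005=0.93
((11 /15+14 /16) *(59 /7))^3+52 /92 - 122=32303648492869 /13632192000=2369.66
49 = 49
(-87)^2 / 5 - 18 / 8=30231 / 20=1511.55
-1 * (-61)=61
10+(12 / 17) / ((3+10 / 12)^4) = 47588522 / 4757297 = 10.00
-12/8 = -3/2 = -1.50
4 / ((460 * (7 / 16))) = 16 / 805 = 0.02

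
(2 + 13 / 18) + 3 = 103 / 18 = 5.72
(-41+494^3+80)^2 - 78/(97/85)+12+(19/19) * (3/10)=14097227512717814761/970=14533224239915272.95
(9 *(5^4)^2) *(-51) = -179296875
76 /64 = 19 /16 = 1.19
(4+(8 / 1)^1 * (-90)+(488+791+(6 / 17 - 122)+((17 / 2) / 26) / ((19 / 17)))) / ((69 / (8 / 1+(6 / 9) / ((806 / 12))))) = 1995408913 / 38920531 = 51.27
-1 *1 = -1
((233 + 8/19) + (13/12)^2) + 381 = 1684267/2736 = 615.59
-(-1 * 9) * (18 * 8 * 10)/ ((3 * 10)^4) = 2/ 125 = 0.02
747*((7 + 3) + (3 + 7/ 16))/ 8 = 160605/ 128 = 1254.73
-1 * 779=-779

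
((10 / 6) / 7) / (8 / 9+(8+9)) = 15 / 1127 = 0.01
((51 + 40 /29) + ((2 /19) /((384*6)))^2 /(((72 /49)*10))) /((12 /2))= 8.73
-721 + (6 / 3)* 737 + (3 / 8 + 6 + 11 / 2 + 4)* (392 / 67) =56674 / 67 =845.88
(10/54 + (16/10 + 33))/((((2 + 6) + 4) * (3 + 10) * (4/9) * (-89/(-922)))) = 270607/52065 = 5.20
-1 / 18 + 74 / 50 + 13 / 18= 161 / 75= 2.15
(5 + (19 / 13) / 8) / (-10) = -539 / 1040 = -0.52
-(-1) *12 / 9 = 4 / 3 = 1.33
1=1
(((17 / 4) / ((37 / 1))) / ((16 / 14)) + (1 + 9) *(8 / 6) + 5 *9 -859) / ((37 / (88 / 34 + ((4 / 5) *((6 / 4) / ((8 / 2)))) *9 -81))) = 36600117181 / 22342080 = 1638.17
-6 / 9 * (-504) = 336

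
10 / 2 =5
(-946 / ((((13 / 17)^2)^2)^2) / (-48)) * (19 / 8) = 62691132122267 / 156620298432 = 400.27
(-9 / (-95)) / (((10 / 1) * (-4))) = -0.00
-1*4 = -4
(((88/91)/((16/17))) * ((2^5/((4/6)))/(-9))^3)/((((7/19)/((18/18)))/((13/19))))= -382976/1323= -289.48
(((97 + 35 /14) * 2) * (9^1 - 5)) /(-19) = -796 /19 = -41.89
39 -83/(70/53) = -1669/70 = -23.84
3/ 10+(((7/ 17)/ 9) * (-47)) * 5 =-15991/ 1530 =-10.45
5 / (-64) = -5 / 64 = -0.08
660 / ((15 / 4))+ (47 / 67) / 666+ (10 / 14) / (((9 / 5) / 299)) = 294.65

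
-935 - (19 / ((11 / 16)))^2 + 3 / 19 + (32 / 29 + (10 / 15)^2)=-1018303870 / 600039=-1697.06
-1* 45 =-45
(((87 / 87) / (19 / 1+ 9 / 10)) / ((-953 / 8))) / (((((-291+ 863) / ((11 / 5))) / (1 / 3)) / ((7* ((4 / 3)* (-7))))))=784 / 22188699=0.00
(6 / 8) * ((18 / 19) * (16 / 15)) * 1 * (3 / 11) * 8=1728 / 1045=1.65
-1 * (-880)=880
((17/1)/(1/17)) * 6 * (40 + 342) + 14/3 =1987178/3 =662392.67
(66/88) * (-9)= -27/4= -6.75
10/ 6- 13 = -34/ 3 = -11.33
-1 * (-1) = 1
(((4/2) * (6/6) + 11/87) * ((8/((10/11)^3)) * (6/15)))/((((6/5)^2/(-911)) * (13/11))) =-4848.26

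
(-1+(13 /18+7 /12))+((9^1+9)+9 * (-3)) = -313 /36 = -8.69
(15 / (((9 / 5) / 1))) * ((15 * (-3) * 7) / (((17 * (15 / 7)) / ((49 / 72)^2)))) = -2941225 / 88128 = -33.37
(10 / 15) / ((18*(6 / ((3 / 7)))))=1 / 378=0.00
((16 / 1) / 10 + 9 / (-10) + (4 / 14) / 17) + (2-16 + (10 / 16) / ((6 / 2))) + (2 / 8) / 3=-185519 / 14280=-12.99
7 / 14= 1 / 2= 0.50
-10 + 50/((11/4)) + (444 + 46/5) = 25376/55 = 461.38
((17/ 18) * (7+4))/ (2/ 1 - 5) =-187/ 54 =-3.46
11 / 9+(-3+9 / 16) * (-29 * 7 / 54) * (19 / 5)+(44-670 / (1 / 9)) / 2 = -4258019 / 1440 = -2956.96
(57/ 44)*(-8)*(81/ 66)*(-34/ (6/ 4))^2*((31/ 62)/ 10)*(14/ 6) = -461244/ 605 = -762.39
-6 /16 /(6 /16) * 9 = -9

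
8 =8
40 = 40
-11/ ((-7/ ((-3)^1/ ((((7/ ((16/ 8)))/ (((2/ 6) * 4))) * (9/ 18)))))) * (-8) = 1408/ 49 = 28.73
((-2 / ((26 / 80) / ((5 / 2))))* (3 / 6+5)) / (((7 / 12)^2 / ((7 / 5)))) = -31680 / 91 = -348.13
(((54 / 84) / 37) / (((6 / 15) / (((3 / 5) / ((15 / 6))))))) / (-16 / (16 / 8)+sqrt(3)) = -108 / 78995 - 27*sqrt(3) / 157990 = -0.00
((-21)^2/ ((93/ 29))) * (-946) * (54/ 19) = -217771092/ 589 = -369730.21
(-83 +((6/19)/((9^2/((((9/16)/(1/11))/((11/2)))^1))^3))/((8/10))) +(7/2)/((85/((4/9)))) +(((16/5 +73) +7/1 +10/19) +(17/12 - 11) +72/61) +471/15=581994386501/24513684480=23.74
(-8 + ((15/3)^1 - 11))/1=-14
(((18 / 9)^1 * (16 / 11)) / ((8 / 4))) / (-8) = -2 / 11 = -0.18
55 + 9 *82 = 793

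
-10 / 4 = -5 / 2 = -2.50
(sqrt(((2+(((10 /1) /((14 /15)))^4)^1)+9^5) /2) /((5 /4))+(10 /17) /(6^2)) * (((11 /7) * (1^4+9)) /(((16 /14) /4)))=275 /306+44 * sqrt(86711038) /49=8362.58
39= 39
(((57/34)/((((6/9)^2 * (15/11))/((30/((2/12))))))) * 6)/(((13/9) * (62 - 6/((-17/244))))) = 457083/32734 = 13.96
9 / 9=1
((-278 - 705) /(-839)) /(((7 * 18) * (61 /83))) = 81589 /6448554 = 0.01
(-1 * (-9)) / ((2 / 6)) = 27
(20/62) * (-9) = -90/31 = -2.90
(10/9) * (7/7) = 1.11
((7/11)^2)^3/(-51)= -117649/90349611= -0.00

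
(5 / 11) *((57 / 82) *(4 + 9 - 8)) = 1425 / 902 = 1.58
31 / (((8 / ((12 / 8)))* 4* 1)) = 93 / 64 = 1.45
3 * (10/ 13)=30/ 13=2.31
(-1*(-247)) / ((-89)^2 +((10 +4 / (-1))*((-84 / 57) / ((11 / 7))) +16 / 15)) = 774345 / 24818039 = 0.03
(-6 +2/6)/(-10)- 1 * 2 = -43/30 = -1.43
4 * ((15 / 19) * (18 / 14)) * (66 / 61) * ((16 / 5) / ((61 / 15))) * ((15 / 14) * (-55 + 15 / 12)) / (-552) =28734750 / 79677773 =0.36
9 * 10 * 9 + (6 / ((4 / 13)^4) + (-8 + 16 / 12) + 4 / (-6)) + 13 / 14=3959407 / 2688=1472.99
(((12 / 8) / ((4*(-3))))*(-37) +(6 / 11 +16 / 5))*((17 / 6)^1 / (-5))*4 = -62611 / 3300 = -18.97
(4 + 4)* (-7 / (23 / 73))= -4088 / 23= -177.74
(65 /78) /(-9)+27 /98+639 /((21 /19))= 765125 /1323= 578.33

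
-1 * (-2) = 2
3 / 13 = 0.23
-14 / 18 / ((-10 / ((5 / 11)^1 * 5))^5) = 21875 / 46382688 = 0.00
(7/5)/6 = 7/30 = 0.23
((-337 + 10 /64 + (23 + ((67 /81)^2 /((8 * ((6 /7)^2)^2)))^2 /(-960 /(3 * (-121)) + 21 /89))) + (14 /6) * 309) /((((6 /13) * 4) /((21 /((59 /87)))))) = 2302082245758190177667749 /337079070361801064448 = 6829.50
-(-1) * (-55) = -55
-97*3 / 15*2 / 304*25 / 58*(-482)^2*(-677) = 19070605945 / 2204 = 8652725.02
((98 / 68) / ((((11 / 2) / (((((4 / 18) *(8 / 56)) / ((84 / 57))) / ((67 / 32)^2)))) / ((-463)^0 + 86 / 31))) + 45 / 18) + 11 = 702866719 / 52045466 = 13.50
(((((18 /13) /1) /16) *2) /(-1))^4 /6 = 2187 /14623232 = 0.00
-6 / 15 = -0.40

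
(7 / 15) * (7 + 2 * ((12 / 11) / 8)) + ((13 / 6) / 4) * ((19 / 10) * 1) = 11677 / 2640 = 4.42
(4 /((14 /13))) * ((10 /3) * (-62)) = -16120 /21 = -767.62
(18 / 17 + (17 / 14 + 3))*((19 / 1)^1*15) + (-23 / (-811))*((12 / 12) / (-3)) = 870217801 / 579054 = 1502.83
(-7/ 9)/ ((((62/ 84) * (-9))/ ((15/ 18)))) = 245/ 2511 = 0.10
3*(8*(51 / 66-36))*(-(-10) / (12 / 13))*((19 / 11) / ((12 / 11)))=-957125 / 66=-14501.89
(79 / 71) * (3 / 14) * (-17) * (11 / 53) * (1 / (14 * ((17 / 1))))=-2607 / 737548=-0.00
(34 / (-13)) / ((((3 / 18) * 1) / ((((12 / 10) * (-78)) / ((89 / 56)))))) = 411264 / 445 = 924.19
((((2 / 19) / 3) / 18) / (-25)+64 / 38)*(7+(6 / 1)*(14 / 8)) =151193 / 5130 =29.47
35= 35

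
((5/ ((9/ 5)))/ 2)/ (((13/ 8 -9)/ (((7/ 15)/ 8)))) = -35/ 3186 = -0.01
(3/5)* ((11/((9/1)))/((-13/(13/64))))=-11/960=-0.01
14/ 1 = 14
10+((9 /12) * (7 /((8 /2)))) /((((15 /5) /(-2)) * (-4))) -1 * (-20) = 967 /32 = 30.22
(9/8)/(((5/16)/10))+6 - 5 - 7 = 30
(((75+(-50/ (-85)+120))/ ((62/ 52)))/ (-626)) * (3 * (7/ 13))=-69825/ 164951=-0.42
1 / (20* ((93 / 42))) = 7 / 310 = 0.02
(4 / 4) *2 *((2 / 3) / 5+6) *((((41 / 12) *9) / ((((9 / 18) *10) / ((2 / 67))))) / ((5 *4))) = 943 / 8375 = 0.11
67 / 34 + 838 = 28559 / 34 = 839.97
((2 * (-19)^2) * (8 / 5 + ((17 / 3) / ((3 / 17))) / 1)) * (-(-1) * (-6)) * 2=-4381096 / 15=-292073.07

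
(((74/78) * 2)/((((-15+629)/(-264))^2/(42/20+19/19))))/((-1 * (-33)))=201872/6126185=0.03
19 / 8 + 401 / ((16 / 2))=52.50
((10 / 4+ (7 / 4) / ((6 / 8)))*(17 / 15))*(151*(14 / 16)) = 521101 / 720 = 723.75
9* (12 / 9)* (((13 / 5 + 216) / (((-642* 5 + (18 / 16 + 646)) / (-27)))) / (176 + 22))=157392 / 1127665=0.14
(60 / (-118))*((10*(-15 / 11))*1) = 4500 / 649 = 6.93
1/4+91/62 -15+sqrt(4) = -1399/124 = -11.28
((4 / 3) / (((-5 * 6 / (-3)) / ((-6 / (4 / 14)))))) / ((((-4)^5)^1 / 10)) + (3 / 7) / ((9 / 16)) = 0.79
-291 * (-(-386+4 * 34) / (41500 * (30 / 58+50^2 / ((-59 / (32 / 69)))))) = 34355169 / 374983210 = 0.09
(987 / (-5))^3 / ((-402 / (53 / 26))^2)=-300096332403 / 1517282000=-197.79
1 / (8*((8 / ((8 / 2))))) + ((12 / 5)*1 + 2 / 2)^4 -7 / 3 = 131.36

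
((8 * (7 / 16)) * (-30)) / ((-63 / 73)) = 365 / 3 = 121.67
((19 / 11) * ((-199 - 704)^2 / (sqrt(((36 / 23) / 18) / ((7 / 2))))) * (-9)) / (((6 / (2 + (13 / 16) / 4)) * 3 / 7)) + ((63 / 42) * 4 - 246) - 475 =-15291364977 * sqrt(161) / 2816 - 715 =-68901876.30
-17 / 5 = -3.40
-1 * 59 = -59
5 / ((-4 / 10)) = -25 / 2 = -12.50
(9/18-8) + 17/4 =-13/4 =-3.25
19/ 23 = 0.83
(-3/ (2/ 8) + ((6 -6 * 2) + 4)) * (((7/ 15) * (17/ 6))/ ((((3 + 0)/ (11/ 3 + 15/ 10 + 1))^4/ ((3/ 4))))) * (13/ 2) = -20295289469/ 12597120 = -1611.11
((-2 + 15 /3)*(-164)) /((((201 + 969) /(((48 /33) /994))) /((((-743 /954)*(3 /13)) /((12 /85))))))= 1035742 /1322133813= 0.00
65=65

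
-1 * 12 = -12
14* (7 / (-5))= -98 / 5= -19.60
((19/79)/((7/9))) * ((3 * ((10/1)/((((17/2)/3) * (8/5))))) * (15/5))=115425/18802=6.14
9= 9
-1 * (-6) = 6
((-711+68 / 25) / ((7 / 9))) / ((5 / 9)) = -1434267 / 875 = -1639.16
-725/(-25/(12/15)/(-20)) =-464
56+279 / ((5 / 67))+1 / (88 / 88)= 18978 / 5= 3795.60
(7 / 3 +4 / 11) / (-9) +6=1693 / 297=5.70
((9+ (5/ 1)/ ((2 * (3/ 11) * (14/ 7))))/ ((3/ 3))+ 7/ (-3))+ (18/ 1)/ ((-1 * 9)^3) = 3637/ 324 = 11.23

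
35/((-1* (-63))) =5/9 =0.56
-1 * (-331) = 331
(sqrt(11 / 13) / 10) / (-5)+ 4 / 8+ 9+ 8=17.48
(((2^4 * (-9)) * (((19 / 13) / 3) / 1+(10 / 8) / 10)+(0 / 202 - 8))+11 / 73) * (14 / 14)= -91107 / 949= -96.00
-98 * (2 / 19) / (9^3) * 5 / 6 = -490 / 41553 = -0.01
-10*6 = -60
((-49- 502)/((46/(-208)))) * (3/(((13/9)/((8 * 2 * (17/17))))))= 1904256/23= 82793.74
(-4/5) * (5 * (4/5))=-16/5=-3.20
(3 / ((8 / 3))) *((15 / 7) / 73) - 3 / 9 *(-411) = 560191 / 4088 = 137.03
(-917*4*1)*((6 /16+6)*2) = -46767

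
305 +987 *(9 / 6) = 3571 / 2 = 1785.50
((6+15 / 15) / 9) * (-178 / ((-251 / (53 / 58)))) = 0.50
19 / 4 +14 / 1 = 75 / 4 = 18.75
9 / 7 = 1.29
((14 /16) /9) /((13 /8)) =7 /117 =0.06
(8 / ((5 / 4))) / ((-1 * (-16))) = 2 / 5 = 0.40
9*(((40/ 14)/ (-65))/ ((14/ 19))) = -342/ 637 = -0.54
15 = 15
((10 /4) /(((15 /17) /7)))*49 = 5831 /6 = 971.83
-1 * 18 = -18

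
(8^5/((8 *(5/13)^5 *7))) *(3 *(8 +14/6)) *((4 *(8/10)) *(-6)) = -4525948796928/109375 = -41380103.29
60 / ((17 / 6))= 360 / 17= 21.18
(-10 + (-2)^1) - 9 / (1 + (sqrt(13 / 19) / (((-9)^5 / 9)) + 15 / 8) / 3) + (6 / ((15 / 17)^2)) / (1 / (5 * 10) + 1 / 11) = 909700499865664 / 17511793511577 - 11337408 * sqrt(247) / 1244007189347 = 51.95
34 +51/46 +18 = 2443/46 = 53.11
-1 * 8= -8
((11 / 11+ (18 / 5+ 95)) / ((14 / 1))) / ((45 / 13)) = 2.06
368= 368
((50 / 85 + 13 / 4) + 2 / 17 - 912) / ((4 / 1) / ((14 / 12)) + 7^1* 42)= -432229 / 141576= -3.05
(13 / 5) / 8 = 13 / 40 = 0.32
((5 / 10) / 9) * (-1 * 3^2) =-1 / 2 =-0.50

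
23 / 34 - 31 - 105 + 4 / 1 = -4465 / 34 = -131.32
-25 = -25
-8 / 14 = -4 / 7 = -0.57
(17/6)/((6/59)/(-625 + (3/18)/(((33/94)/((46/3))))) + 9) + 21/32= 9081489697/9352038816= 0.97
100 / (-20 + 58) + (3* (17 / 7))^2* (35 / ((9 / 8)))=219990 / 133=1654.06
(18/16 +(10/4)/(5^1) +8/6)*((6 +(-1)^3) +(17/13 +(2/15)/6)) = 262913/14040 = 18.73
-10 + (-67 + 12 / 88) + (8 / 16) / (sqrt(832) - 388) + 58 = -15533687 / 823416 - sqrt(13) / 37428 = -18.87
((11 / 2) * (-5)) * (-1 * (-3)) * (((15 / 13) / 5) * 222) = -54945 / 13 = -4226.54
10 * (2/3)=20/3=6.67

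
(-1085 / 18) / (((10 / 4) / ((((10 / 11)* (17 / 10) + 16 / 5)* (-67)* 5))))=421631 / 11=38330.09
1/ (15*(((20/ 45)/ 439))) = 1317/ 20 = 65.85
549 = 549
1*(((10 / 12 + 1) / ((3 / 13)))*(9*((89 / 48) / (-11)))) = -1157 / 96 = -12.05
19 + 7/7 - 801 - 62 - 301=-1144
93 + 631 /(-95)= 8204 /95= 86.36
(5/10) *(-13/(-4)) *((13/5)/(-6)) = -169/240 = -0.70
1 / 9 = 0.11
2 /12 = 1 /6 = 0.17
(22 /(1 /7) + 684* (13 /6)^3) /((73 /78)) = 554671 /73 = 7598.23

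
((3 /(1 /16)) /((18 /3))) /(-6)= -4 /3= -1.33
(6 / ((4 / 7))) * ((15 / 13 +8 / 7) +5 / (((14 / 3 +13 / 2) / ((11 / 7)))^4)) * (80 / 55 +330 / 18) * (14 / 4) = 85828347285041 / 51345056308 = 1671.60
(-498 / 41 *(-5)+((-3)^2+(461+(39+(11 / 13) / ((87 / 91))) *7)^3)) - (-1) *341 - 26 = 405545476.40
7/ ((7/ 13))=13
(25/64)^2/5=125/4096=0.03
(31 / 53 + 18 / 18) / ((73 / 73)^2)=84 / 53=1.58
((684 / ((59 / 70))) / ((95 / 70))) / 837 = 3920 / 5487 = 0.71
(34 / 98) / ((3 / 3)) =17 / 49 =0.35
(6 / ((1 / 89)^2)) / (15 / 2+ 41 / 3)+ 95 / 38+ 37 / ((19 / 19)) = 2284.82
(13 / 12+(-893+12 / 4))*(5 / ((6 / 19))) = -1013365 / 72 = -14074.51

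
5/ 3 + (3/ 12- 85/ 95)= 233/ 228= 1.02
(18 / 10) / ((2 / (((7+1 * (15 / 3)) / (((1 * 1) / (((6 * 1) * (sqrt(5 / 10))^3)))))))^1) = 81 * sqrt(2) / 5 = 22.91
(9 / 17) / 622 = 9 / 10574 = 0.00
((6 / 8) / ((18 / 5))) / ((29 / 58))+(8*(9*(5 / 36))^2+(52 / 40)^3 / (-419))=16229659 / 1257000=12.91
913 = 913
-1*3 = -3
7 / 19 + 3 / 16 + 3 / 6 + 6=2145 / 304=7.06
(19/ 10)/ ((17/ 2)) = 19/ 85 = 0.22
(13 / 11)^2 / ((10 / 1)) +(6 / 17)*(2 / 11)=4193 / 20570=0.20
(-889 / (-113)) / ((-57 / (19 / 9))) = -889 / 3051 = -0.29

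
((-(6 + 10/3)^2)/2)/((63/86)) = -4816/81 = -59.46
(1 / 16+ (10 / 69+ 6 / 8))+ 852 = 852.96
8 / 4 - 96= -94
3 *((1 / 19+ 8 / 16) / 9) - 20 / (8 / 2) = -183 / 38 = -4.82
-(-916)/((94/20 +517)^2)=91600/27217089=0.00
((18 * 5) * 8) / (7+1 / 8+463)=5760 / 3761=1.53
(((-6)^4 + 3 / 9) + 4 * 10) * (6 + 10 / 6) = 92207 / 9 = 10245.22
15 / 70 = 3 / 14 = 0.21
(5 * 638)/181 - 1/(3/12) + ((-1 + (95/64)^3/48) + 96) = 247547817707/2277507072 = 108.69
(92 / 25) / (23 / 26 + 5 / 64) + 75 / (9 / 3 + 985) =77127347 / 19784700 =3.90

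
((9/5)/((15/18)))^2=2916/625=4.67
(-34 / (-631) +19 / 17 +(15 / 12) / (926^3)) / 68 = 39913936957603 / 2316755190537344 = 0.02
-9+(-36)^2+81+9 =1377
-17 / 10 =-1.70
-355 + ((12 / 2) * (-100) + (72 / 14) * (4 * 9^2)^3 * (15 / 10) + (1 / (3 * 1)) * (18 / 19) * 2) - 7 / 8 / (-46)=12841880681555 / 48944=262379059.36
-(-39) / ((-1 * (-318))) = 13 / 106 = 0.12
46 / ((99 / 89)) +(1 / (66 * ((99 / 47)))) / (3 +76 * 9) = 41.35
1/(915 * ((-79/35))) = -7/14457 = -0.00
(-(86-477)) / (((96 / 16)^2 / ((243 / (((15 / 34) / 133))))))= 7956459 / 10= 795645.90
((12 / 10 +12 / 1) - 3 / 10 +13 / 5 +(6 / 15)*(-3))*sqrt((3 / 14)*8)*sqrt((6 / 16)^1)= 429*sqrt(14) / 140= 11.47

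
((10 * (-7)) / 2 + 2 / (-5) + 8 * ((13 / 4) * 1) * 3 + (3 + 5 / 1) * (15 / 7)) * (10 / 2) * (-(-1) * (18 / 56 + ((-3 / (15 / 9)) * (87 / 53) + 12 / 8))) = -17583219 / 51940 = -338.53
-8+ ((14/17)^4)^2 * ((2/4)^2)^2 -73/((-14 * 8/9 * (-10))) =-66982554076177/7812848333920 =-8.57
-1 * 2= -2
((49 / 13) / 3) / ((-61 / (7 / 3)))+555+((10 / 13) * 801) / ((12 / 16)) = 9824012 / 7137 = 1376.49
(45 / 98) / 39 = 15 / 1274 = 0.01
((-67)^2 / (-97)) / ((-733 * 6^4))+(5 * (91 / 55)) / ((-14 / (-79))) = 47317480475 / 1013615856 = 46.68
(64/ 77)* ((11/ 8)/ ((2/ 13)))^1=52/ 7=7.43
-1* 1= -1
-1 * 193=-193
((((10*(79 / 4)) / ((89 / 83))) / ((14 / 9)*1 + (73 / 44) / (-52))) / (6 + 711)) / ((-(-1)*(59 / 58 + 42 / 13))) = 16967732496 / 427522106575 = 0.04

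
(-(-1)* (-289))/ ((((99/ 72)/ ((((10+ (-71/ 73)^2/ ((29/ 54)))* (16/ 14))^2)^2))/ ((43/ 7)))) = -4444597394687451414688084772519936/ 105452713097432080882822397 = -42147776.61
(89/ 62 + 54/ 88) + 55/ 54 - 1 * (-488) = 18085039/ 36828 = 491.07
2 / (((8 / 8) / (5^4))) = 1250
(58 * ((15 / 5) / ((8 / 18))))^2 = 613089 / 4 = 153272.25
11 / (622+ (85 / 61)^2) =40931 / 2321687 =0.02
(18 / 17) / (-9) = -2 / 17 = -0.12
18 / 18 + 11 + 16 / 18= 116 / 9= 12.89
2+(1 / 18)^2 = 649 / 324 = 2.00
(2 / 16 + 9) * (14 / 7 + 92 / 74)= 1095 / 37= 29.59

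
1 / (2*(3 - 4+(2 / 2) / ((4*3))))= -6 / 11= -0.55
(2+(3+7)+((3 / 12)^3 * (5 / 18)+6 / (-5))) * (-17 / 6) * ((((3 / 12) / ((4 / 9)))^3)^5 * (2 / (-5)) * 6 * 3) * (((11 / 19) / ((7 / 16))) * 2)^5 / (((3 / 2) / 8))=3897877770278666710601571 / 142990785885956892262400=27.26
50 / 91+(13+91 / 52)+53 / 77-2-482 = -267703 / 572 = -468.01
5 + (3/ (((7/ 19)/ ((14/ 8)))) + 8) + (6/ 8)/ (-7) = 190/ 7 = 27.14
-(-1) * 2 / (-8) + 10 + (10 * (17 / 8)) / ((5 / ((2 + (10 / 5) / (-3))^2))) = 623 / 36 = 17.31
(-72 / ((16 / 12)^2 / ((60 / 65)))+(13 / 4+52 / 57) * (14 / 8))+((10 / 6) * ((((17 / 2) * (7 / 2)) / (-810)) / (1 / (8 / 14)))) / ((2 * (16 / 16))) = -28923509 / 960336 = -30.12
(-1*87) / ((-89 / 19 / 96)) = 158688 / 89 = 1783.01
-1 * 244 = -244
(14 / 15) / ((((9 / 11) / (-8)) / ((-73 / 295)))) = 89936 / 39825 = 2.26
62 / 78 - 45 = -1724 / 39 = -44.21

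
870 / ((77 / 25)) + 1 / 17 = 369827 / 1309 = 282.53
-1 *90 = -90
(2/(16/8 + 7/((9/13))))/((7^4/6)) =108/261709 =0.00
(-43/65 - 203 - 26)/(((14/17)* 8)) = -15861/455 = -34.86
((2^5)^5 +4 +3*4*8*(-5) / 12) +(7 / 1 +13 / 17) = 570424864 / 17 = 33554403.76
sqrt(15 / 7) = sqrt(105) / 7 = 1.46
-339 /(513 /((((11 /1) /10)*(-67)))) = 83281 /1710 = 48.70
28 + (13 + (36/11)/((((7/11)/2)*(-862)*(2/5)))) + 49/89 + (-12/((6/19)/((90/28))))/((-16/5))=342366421/4296208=79.69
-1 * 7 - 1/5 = -36/5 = -7.20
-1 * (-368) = 368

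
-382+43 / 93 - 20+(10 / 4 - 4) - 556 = -178381 / 186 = -959.04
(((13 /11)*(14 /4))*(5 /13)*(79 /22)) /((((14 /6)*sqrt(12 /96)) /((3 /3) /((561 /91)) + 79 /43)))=9525820*sqrt(2) /972961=13.85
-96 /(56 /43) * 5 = -2580 /7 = -368.57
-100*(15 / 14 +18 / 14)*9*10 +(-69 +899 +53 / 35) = -713397 / 35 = -20382.77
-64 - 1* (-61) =-3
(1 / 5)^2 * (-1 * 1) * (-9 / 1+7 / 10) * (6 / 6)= 83 / 250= 0.33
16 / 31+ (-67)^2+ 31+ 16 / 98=6866912 / 1519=4520.68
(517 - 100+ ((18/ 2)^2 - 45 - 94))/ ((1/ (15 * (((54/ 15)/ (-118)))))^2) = 261711/ 3481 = 75.18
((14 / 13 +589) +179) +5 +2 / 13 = 774.23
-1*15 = -15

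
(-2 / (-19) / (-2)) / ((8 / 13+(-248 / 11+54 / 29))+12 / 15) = 20735 / 7590918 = 0.00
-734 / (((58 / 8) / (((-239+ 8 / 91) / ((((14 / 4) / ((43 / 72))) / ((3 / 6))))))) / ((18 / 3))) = 228729814 / 18473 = 12381.84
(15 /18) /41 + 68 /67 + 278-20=4269419 /16482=259.04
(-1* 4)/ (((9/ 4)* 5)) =-16/ 45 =-0.36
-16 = -16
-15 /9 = -5 /3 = -1.67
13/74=0.18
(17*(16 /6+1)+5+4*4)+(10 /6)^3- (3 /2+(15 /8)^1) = 18271 /216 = 84.59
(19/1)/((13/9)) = 171/13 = 13.15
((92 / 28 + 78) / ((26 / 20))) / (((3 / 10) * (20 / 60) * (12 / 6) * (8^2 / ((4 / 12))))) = 14225 / 8736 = 1.63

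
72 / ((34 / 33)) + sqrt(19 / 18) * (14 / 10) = 7 * sqrt(38) / 30 + 1188 / 17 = 71.32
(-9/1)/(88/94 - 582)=423/27310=0.02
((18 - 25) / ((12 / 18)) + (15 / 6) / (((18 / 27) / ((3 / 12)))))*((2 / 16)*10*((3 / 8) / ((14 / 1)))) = -2295 / 7168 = -0.32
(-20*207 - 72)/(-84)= 351/7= 50.14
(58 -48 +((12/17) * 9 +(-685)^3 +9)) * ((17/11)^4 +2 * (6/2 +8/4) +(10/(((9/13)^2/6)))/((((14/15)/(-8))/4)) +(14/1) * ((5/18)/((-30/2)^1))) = 1026391560021271700/746691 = 1374586756799.36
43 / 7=6.14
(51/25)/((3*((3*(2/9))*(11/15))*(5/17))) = 2601/550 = 4.73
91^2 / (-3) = -8281 / 3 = -2760.33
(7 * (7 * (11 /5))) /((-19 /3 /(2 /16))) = -1617 /760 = -2.13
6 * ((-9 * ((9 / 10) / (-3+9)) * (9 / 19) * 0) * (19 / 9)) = 0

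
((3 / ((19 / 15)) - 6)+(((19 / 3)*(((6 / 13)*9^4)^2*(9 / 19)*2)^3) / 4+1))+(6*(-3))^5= 1808689419742554724074548255194 / 1742478049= 1037998395894027543112.28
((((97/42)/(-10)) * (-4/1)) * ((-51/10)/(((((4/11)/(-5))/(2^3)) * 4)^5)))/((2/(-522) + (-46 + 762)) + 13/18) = 2888107451625/27934816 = 103387.38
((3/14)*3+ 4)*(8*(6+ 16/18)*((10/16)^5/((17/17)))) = 6296875/258048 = 24.40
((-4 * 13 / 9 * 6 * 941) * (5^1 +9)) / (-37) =1370096 / 111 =12343.21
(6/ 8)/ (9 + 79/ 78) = 117/ 1562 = 0.07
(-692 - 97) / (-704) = 789 / 704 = 1.12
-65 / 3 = -21.67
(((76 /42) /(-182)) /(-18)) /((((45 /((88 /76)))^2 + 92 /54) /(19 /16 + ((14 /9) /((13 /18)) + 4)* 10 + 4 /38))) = 30045389 /1309056438872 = 0.00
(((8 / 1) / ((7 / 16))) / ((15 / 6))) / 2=128 / 35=3.66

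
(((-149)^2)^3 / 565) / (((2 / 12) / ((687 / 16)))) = 22552547294984661 / 4520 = 4989501613934.66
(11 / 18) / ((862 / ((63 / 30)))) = 77 / 51720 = 0.00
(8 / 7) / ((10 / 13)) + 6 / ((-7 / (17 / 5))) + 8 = 46 / 7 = 6.57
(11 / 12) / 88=1 / 96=0.01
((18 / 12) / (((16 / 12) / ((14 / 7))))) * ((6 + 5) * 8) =198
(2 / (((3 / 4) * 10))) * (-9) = -12 / 5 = -2.40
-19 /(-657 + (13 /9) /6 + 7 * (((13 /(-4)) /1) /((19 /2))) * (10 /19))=370386 /12827435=0.03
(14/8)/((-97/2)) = -7/194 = -0.04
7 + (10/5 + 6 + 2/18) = 136/9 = 15.11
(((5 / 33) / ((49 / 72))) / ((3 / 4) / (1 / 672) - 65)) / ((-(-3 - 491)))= 60 / 58445387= 0.00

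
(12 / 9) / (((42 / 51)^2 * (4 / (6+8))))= 289 / 42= 6.88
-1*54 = -54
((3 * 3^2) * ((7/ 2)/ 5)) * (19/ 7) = 513/ 10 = 51.30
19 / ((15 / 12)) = 76 / 5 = 15.20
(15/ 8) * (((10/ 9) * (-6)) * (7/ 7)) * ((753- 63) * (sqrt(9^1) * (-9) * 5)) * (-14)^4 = 44730630000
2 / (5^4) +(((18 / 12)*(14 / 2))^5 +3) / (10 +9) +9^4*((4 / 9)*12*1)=15849584341 / 380000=41709.43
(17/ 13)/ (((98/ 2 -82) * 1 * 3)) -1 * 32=-41201/ 1287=-32.01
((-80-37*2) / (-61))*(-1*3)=-462 / 61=-7.57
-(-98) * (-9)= -882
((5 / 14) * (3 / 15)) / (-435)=-1 / 6090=-0.00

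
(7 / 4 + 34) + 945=980.75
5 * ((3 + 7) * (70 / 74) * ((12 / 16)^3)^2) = 637875 / 75776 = 8.42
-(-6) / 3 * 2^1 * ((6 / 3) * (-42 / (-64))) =21 / 4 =5.25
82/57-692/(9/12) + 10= -51940/57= -911.23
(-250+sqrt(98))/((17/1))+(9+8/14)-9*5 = -5966/119+7*sqrt(2)/17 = -49.55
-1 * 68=-68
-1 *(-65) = 65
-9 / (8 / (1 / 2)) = -9 / 16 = -0.56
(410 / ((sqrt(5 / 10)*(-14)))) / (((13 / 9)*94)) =-1845*sqrt(2) / 8554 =-0.31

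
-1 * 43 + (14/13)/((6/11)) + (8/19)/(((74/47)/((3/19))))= -21349204/520923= -40.98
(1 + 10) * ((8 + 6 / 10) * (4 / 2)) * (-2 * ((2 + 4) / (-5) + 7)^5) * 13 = -504492220804 / 15625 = -32287502.13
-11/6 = -1.83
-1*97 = -97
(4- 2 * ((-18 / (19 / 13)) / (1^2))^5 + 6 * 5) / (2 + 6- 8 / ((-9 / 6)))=2104876395321 / 49521980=42503.88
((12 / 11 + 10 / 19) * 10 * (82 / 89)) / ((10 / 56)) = 1552096 / 18601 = 83.44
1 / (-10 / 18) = -1.80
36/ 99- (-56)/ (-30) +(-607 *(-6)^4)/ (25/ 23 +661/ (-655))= -488862636964/ 48345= -10111958.57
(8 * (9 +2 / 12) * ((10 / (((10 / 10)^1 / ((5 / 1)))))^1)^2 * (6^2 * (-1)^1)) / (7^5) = -6600000 / 16807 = -392.69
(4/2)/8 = 1/4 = 0.25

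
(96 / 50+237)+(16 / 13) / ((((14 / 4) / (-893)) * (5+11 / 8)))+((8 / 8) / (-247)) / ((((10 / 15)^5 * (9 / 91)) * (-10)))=26763065233 / 141086400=189.69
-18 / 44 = -0.41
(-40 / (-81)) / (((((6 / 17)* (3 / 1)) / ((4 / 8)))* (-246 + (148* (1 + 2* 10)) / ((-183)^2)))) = -316285 / 333525033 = -0.00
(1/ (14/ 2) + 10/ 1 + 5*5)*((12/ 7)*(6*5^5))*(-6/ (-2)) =166050000/ 49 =3388775.51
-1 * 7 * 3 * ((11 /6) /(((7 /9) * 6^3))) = -11 /48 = -0.23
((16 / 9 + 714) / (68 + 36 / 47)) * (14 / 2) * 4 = 1059709 / 3636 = 291.45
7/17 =0.41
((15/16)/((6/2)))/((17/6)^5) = 2430/1419857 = 0.00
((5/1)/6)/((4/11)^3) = 6655/384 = 17.33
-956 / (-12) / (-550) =-239 / 1650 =-0.14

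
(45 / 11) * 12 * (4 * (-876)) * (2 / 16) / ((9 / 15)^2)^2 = -165909.09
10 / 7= 1.43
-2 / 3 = -0.67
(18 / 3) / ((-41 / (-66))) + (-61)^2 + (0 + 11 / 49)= 7495344 / 2009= 3730.88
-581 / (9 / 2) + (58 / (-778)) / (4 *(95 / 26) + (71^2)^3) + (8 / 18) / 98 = -5269045620494595887 / 40811597559331641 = -129.11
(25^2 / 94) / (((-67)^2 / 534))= 166875 / 210983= 0.79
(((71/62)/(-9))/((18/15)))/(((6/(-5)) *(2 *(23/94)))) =83425/462024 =0.18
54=54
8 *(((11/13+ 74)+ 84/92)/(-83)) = -7.30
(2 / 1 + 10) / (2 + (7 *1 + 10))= 12 / 19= 0.63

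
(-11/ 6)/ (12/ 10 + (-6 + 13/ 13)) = 55/ 114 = 0.48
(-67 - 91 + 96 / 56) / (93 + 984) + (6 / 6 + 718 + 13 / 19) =103067500 / 143241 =719.54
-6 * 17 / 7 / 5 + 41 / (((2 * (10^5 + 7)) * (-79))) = -1611714247 / 553038710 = -2.91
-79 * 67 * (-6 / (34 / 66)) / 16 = 524007 / 136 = 3852.99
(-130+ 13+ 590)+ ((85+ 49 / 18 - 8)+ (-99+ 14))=8419 / 18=467.72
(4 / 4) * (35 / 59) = 35 / 59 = 0.59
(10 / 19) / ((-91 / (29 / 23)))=-290 / 39767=-0.01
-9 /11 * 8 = -72 /11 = -6.55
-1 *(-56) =56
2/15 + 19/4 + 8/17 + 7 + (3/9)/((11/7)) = 46997/3740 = 12.57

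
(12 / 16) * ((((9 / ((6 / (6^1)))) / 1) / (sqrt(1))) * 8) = 54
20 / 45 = 4 / 9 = 0.44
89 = 89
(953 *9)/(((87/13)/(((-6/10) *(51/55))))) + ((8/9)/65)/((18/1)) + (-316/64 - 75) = -106547535493/134362800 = -792.98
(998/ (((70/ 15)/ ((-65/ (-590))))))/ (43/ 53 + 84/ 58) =10.43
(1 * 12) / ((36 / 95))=31.67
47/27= 1.74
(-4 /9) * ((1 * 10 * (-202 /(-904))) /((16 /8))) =-505 /1017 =-0.50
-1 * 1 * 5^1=-5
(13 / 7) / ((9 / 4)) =52 / 63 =0.83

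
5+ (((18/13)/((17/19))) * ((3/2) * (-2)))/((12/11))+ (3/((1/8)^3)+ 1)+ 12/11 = 7481817/4862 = 1538.84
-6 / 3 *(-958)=1916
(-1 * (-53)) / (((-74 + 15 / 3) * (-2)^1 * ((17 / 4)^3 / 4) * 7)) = 6784 / 2372979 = 0.00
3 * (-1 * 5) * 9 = -135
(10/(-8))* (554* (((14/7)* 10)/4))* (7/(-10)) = 9695/4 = 2423.75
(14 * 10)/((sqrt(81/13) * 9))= 140 * sqrt(13)/81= 6.23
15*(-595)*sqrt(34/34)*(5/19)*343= -15306375/19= -805598.68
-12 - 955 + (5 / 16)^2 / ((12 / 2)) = -1485287 / 1536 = -966.98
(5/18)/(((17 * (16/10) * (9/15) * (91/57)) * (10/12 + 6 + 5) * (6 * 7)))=2375/110715696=0.00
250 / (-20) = -25 / 2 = -12.50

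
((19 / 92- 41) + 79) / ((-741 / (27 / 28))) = -1665 / 33488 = -0.05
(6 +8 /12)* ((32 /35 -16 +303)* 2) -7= 3831.86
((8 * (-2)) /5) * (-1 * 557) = 8912 /5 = 1782.40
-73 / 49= -1.49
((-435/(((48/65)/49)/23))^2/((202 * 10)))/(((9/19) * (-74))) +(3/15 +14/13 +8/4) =-27868094494932583/4477224960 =-6224412.39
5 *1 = 5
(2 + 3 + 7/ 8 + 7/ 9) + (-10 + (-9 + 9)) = -241/ 72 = -3.35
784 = 784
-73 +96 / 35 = -70.26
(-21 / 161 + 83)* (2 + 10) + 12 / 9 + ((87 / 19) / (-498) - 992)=818039 / 217626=3.76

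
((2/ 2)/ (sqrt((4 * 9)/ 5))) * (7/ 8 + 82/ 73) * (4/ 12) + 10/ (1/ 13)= 389 * sqrt(5)/ 3504 + 130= 130.25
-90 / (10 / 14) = -126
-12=-12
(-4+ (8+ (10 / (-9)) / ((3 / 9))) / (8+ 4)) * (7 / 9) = -455 / 162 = -2.81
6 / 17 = 0.35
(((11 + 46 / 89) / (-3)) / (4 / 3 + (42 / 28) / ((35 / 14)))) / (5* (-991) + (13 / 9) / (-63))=2905875 / 7251314338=0.00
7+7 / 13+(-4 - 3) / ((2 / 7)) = -441 / 26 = -16.96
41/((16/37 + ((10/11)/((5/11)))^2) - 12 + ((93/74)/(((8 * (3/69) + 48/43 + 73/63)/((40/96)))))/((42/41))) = -3966554512/713270795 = -5.56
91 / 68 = 1.34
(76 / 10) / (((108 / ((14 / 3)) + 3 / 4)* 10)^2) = 7448 / 55945125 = 0.00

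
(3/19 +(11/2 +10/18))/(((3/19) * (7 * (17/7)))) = 125/54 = 2.31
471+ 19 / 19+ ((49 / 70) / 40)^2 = 472.00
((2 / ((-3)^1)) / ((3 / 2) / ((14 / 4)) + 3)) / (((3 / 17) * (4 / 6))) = -119 / 72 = -1.65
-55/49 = -1.12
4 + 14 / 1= 18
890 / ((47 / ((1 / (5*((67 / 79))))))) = 4.47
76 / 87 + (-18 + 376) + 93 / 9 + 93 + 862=38402 / 29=1324.21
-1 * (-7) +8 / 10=39 / 5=7.80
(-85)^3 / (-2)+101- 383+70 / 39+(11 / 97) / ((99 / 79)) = 6963346583 / 22698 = 306782.39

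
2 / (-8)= -1 / 4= -0.25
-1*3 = -3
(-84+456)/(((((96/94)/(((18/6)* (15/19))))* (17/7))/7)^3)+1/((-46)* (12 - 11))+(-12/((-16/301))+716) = 88926658462409803/793661584384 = 112046.07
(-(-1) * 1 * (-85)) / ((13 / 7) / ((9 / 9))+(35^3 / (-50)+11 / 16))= 0.10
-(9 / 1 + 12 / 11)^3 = -1367631 / 1331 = -1027.52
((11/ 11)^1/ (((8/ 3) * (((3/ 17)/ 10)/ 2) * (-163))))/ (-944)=85/ 307744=0.00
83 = 83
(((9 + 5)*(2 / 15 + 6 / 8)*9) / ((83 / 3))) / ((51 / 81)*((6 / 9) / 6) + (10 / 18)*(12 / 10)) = 811377 / 148570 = 5.46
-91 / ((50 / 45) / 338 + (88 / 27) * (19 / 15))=-889785 / 40399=-22.02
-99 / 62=-1.60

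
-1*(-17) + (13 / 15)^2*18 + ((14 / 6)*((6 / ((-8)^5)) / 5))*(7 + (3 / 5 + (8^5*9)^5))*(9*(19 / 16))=-2037259943121476484543253.00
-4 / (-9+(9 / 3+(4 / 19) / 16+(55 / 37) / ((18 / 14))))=101232 / 122255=0.83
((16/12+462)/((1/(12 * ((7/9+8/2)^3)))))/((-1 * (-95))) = 88411784/13851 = 6383.06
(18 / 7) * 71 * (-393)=-502254 / 7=-71750.57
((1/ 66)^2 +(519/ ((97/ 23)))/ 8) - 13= 2013755/ 845064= 2.38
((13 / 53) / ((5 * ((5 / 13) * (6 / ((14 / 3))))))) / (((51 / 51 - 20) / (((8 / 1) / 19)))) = -9464 / 4304925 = -0.00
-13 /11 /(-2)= 13 /22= 0.59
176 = 176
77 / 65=1.18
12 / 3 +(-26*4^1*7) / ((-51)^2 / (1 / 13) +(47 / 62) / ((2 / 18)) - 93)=639932 / 160851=3.98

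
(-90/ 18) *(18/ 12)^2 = -45/ 4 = -11.25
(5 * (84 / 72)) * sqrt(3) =35 * sqrt(3) / 6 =10.10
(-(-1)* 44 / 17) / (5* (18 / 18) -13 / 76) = 3344 / 6239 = 0.54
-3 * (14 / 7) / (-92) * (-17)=-51 / 46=-1.11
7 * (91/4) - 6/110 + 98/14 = 36563/220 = 166.20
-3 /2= -1.50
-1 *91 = -91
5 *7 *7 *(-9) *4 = -8820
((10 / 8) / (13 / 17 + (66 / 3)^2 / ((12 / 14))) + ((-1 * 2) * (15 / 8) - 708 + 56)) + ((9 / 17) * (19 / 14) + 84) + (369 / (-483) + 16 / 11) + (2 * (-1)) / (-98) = -6932069698789 / 12154737826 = -570.32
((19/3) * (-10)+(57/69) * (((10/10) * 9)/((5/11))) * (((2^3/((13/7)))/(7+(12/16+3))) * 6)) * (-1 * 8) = 37039664/192855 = 192.06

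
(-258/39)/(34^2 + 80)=-43/8034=-0.01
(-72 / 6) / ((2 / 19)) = -114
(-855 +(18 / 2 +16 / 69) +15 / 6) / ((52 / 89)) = -10357019 / 7176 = -1443.29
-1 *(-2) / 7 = 2 / 7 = 0.29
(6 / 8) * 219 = 164.25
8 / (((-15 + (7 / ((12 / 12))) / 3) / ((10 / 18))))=-20 / 57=-0.35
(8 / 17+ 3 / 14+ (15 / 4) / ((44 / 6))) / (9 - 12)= -12527 / 31416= -0.40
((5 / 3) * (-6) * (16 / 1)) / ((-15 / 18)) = 192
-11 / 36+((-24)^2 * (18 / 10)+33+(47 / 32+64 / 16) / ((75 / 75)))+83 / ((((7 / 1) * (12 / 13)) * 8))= 5425907 / 5040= 1076.57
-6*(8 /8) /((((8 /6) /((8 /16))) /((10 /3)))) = -15 /2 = -7.50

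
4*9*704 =25344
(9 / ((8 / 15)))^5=44840334375 / 32768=1368418.41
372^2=138384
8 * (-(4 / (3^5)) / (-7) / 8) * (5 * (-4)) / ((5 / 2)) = -32 / 1701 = -0.02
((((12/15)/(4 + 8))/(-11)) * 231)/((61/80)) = -112/61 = -1.84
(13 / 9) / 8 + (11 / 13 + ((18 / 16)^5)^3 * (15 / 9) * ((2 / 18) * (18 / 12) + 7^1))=583918759598885843 / 8233143068786688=70.92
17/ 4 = 4.25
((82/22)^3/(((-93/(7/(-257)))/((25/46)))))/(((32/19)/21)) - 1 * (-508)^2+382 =-4022208616588333/15609201344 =-257681.90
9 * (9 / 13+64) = 582.23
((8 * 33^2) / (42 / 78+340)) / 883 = 113256 / 3909041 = 0.03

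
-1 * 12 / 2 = -6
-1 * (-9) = 9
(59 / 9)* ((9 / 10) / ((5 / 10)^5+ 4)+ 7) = 91627 / 1935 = 47.35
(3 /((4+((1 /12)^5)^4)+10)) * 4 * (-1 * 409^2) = -7695782463559273030952681472 /53672639894264651710465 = -143383.71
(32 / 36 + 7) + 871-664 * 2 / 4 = 546.89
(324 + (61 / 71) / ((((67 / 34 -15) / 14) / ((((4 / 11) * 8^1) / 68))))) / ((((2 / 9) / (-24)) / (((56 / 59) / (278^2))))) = -169472259936 / 394399515037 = -0.43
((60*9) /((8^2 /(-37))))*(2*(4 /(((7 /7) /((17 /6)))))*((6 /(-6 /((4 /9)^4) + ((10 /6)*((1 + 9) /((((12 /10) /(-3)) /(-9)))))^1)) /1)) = -1811520 /9439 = -191.92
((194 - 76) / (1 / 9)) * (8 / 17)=499.76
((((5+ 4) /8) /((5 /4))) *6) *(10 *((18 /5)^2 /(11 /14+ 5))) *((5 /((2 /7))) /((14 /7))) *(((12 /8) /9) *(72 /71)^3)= 329204736 /1789555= 183.96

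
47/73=0.64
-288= -288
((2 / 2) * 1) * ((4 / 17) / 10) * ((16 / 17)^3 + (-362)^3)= -466125072336 / 417605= -1116186.52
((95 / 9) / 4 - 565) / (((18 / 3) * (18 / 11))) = -222695 / 3888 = -57.28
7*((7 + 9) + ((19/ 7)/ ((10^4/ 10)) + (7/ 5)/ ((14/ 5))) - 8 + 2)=73519/ 1000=73.52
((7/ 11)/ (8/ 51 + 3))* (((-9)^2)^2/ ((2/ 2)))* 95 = 31788045/ 253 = 125644.45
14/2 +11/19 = 144/19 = 7.58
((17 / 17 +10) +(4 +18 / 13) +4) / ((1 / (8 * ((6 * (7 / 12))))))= 7420 / 13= 570.77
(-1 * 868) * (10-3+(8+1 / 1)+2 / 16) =-27993 / 2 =-13996.50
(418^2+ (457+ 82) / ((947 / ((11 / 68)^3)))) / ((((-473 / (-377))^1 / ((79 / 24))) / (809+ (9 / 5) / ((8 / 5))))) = 912950150291553796565 / 2458365210624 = 371364737.16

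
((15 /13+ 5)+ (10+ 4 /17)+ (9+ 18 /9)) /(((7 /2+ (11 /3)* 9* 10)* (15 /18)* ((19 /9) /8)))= 5229792 /14003665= 0.37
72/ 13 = 5.54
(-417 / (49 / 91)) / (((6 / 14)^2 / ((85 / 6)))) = -59731.39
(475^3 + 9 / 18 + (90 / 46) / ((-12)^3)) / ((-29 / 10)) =-2366355011015 / 64032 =-36955819.14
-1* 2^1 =-2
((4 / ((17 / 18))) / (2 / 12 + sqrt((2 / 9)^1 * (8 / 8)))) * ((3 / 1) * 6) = -7776 / 119 + 15552 * sqrt(2) / 119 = 119.48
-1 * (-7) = 7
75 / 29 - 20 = -505 / 29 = -17.41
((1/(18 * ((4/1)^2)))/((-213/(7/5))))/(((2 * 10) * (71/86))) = -0.00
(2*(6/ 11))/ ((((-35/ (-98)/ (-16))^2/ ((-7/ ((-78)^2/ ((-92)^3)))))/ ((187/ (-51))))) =-273500143616/ 38025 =-7192640.20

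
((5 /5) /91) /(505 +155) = 1 /60060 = 0.00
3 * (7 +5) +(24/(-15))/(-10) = 904/25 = 36.16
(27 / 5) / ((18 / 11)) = 33 / 10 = 3.30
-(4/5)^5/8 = -128/3125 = -0.04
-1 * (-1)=1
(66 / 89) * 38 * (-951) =-26798.97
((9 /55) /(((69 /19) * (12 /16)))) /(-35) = -76 /44275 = -0.00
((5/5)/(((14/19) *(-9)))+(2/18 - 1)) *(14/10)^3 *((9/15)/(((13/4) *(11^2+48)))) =-12838/4119375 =-0.00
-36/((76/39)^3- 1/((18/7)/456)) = 533871/2520065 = 0.21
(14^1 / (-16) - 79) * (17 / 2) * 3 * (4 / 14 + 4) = -488835 / 56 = -8729.20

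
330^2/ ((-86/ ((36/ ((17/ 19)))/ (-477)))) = 4138200/ 38743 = 106.81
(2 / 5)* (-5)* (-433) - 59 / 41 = 35447 / 41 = 864.56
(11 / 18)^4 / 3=14641 / 314928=0.05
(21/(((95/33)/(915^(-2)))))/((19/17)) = 1309/167910125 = 0.00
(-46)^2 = 2116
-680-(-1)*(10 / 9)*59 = -5530 / 9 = -614.44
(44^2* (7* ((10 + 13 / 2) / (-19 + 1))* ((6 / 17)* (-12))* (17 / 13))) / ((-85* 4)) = -223608 / 1105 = -202.36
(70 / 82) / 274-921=-10346479 / 11234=-921.00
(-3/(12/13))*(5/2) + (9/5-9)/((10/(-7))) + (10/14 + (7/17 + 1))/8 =-33549/11900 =-2.82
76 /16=19 /4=4.75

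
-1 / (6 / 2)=-0.33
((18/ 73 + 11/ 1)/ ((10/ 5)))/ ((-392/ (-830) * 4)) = 340715/ 114464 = 2.98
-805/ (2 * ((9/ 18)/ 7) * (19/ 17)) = -5041.84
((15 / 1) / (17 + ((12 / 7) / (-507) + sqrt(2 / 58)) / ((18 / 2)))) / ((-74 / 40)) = -4191341938875 / 8787639778933 + 944655075 * sqrt(29) / 8787639778933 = -0.48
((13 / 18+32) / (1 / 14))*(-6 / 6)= -4123 / 9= -458.11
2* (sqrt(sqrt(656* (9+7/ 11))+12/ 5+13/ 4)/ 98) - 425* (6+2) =-3399.81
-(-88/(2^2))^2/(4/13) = -1573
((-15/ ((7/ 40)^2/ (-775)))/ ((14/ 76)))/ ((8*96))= 2683.13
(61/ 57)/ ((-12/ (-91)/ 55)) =446.35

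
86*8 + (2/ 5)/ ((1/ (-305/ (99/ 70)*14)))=-51448/ 99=-519.68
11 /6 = 1.83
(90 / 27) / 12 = 5 / 18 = 0.28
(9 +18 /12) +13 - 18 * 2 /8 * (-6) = 101 /2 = 50.50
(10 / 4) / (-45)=-1 / 18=-0.06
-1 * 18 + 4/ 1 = -14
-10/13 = -0.77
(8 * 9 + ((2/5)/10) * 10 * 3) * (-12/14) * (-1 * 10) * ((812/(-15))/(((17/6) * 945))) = -113216/8925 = -12.69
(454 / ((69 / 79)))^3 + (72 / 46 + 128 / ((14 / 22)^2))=2260715410395508 / 16096941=140443790.56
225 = 225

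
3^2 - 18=-9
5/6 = 0.83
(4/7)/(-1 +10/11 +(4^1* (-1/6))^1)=-132/175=-0.75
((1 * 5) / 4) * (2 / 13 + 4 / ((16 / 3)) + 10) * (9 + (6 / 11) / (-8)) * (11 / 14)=159165 / 1664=95.65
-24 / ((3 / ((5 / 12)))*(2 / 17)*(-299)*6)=85 / 5382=0.02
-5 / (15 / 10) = -10 / 3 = -3.33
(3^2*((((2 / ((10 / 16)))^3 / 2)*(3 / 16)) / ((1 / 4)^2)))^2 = 3057647616 / 15625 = 195689.45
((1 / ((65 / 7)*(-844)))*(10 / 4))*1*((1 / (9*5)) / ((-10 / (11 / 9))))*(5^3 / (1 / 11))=4235 / 3554928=0.00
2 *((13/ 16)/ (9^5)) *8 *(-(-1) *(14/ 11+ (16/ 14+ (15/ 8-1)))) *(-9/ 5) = -26351/ 20207880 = -0.00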